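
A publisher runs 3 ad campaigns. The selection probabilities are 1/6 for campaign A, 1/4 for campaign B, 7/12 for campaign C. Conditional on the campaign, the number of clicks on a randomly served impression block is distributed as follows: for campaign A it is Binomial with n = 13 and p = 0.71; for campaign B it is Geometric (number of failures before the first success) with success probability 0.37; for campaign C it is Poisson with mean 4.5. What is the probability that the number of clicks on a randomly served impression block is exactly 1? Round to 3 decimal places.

Conditional on each campaign, P(X = 1): A: 3.26571e-06; B: 0.2331; C: 0.0499905.
By total probability, P(X = 1) = 0.166667·3.26571e-06 + 0.25·0.2331 + 0.583333·0.0499905 = 0.0874367.

0.087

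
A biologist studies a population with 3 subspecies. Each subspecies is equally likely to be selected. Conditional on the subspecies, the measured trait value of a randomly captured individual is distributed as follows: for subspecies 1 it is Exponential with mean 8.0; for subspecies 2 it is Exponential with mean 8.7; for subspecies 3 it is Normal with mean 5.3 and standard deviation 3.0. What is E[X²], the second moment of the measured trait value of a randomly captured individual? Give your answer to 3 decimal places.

105.490

For each component E[X²] = Var + (mean)², giving 1: 128; 2: 151.38; 3: 37.09.
Overall E[X²] = 0.333333·128 + 0.333333·151.38 + 0.333333·37.09 = 105.49.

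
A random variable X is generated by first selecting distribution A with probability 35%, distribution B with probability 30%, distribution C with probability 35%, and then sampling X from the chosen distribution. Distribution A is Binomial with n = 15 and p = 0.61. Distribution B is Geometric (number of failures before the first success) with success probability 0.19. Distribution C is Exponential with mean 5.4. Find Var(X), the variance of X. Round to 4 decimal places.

22.5522

Per component, A: μ=9.15, E[X²]=87.291; B: μ=4.26316, E[X²]=40.6122; C: μ=5.4, E[X²]=58.32.
E[X] = 0.35·9.15 + 0.3·4.26316 + 0.35·5.4 = 6.37145.
E[X²] = 0.35·87.291 + 0.3·40.6122 + 0.35·58.32 = 63.1475.
Var(X) = E[X²] − (E[X])² = 63.1475 − 40.5953 = 22.5522.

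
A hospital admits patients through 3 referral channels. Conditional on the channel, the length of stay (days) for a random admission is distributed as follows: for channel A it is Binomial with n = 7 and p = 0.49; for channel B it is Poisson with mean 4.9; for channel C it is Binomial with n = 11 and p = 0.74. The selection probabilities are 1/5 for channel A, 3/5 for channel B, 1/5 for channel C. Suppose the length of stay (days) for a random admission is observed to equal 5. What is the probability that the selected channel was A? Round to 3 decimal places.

Likelihoods P(X=5 | ·): A: 0.154291; B: 0.17529; C: 0.0316695.
Posterior ∝ prior × likelihood. Numerator for A: 0.2·0.154291 = 0.0308582.
Normalizing constant: 0.2·0.154291 + 0.6·0.17529 + 0.2·0.0316695 = 0.142366.
P(A | observation) = 0.0308582 / 0.142366 = 0.216753.

0.217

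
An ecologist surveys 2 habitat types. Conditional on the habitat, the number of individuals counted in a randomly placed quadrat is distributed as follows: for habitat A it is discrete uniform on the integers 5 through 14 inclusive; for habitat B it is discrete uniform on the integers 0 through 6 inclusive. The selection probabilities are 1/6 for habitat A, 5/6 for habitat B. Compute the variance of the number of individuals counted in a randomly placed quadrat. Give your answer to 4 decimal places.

Per component, A: μ=9.5, E[X²]=98.5; B: μ=3, E[X²]=13.
E[X] = 0.166667·9.5 + 0.833333·3 = 4.08333.
E[X²] = 0.166667·98.5 + 0.833333·13 = 27.25.
Var(X) = E[X²] − (E[X])² = 27.25 − 16.6736 = 10.5764.

10.5764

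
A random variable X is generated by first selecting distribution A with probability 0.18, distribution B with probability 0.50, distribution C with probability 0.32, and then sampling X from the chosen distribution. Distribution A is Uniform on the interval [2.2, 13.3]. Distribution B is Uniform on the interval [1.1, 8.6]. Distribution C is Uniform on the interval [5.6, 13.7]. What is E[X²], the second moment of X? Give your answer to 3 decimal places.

58.313

For each component E[X²] = Var + (mean)², giving A: 70.33; B: 28.21; C: 98.59.
Overall E[X²] = 0.18·70.33 + 0.5·28.21 + 0.32·98.59 = 58.3132.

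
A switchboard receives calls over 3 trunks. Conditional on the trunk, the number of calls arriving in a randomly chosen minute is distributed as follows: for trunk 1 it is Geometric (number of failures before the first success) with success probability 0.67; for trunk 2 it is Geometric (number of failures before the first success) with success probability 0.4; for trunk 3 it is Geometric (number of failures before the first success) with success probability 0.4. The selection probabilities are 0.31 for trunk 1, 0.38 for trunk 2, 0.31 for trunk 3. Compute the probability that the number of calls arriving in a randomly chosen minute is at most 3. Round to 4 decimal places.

0.9069

Conditional on each trunk, P(X ≤ 3): 1: 0.988141; 2: 0.8704; 3: 0.8704.
By total probability, P(X ≤ 3) = 0.31·0.988141 + 0.38·0.8704 + 0.31·0.8704 = 0.9069.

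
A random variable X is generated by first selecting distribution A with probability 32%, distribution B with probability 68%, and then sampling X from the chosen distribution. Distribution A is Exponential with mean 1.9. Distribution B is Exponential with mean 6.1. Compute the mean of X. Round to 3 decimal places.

4.756

Component means — A: 1.9; B: 6.1.
E[X] = 0.32·1.9 + 0.68·6.1 = 4.756.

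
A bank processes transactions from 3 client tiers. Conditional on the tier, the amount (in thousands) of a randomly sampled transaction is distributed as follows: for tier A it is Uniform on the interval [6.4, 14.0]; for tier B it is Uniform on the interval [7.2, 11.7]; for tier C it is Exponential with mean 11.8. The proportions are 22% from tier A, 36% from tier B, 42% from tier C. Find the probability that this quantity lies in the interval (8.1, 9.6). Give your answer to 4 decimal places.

0.1887

Conditional on each tier, P(8.1 < X < 9.6): A: 0.197368; B: 0.333333; C: 0.060087.
By total probability, P(8.1 < X < 9.6) = 0.22·0.197368 + 0.36·0.333333 + 0.42·0.060087 = 0.188658.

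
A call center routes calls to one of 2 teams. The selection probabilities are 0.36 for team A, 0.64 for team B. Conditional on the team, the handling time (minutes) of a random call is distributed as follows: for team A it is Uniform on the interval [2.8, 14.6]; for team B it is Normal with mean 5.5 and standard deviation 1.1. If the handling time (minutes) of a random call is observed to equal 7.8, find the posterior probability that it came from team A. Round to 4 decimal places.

Likelihoods f(7.8 | ·): A: 0.0847458; B: 0.0407541.
Posterior ∝ prior × likelihood. Numerator for A: 0.36·0.0847458 = 0.0305085.
Normalizing constant: 0.36·0.0847458 + 0.64·0.0407541 = 0.0565911.
P(A | observation) = 0.0305085 / 0.0565911 = 0.539104.

0.5391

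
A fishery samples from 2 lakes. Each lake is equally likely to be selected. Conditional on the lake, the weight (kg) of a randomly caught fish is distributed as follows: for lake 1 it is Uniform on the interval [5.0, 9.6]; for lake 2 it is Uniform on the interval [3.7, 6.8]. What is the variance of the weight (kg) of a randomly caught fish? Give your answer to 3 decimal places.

Per component, 1: μ=7.3, E[X²]=55.0533; 2: μ=5.25, E[X²]=28.3633.
E[X] = 0.5·7.3 + 0.5·5.25 = 6.275.
E[X²] = 0.5·55.0533 + 0.5·28.3633 = 41.7083.
Var(X) = E[X²] − (E[X])² = 41.7083 − 39.3756 = 2.33271.

2.333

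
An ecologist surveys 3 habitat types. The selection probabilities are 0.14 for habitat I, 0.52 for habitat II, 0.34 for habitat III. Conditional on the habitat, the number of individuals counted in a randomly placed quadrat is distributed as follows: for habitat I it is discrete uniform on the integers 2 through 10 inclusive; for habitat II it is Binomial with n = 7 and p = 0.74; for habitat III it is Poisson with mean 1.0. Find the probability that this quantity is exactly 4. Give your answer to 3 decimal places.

0.117

Conditional on each habitat, P(X = 4): I: 0.111111; II: 0.184465; III: 0.0153283.
By total probability, P(X = 4) = 0.14·0.111111 + 0.52·0.184465 + 0.34·0.0153283 = 0.116689.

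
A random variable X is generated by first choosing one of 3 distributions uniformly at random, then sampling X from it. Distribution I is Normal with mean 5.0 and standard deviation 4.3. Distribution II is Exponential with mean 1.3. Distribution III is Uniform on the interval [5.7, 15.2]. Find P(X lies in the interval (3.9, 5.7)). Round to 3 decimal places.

0.068

Conditional on each component, P(3.9 < X < 5.7): I: 0.165611; II: 0.0373194; III: 0.
By total probability, P(3.9 < X < 5.7) = 0.333333·0.165611 + 0.333333·0.0373194 + 0.333333·0 = 0.0676435.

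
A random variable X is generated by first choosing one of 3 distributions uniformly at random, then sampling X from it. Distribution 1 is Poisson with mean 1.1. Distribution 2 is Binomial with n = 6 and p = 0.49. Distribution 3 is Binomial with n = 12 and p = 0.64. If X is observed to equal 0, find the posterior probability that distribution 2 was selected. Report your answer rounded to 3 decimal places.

Likelihoods P(X=0 | ·): 1: 0.332871; 2: 0.0175963; 3: 4.73838e-06.
Posterior ∝ prior × likelihood. Numerator for 2: 0.333333·0.0175963 = 0.00586543.
Normalizing constant: 0.333333·0.332871 + 0.333333·0.0175963 + 0.333333·4.73838e-06 = 0.116824.
P(2 | observation) = 0.00586543 / 0.116824 = 0.0502074.

0.050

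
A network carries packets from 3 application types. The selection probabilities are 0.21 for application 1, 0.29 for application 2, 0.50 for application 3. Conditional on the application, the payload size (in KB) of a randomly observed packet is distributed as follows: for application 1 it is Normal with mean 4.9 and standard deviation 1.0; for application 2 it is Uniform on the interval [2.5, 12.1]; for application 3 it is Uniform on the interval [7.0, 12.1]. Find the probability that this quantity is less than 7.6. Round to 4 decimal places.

Conditional on each application, P(X < 7.6): 1: 0.996533; 2: 0.53125; 3: 0.117647.
By total probability, P(X < 7.6) = 0.21·0.996533 + 0.29·0.53125 + 0.5·0.117647 = 0.422158.

0.4222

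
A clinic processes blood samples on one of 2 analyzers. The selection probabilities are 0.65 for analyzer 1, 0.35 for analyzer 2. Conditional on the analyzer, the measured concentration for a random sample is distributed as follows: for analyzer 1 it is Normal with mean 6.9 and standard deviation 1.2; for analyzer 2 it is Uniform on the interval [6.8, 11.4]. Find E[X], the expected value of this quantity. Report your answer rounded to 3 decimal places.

7.670

Component means — 1: 6.9; 2: 9.1.
E[X] = 0.65·6.9 + 0.35·9.1 = 7.67.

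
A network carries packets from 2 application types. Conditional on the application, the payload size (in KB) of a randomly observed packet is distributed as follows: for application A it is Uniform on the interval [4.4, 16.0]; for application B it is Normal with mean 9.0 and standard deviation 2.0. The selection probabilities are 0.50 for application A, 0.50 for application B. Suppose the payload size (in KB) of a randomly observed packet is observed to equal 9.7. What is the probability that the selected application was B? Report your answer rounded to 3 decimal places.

0.685

Likelihoods f(9.7 | ·): A: 0.0862069; B: 0.18762.
Posterior ∝ prior × likelihood. Numerator for B: 0.5·0.18762 = 0.0938101.
Normalizing constant: 0.5·0.0862069 + 0.5·0.18762 = 0.136914.
P(B | observation) = 0.0938101 / 0.136914 = 0.685178.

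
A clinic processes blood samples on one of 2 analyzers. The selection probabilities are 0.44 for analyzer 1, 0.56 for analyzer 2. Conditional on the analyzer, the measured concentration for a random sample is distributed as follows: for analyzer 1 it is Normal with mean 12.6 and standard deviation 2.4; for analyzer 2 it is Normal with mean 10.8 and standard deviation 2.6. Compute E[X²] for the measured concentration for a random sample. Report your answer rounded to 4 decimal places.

141.4928

For each component E[X²] = Var + (mean)², giving 1: 164.52; 2: 123.4.
Overall E[X²] = 0.44·164.52 + 0.56·123.4 = 141.493.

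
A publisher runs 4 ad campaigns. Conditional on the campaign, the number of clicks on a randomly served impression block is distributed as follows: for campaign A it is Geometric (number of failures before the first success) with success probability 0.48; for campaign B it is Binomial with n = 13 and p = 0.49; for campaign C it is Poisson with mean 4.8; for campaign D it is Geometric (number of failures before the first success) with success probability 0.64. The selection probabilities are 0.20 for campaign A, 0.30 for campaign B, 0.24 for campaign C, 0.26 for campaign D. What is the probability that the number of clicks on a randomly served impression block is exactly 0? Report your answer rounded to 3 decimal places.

0.264

Conditional on each campaign, P(X = 0): A: 0.48; B: 0.000157911; C: 0.00822975; D: 0.64.
By total probability, P(X = 0) = 0.2·0.48 + 0.3·0.000157911 + 0.24·0.00822975 + 0.26·0.64 = 0.264423.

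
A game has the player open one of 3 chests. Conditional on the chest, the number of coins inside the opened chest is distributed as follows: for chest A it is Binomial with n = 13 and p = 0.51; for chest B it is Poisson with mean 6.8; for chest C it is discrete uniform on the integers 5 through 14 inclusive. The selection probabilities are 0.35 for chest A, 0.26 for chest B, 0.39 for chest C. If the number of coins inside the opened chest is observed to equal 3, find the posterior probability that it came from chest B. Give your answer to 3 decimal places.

Likelihoods P(X=3 | ·): A: 0.0302717; B: 0.0583678; C: 0.
Posterior ∝ prior × likelihood. Numerator for B: 0.26·0.0583678 = 0.0151756.
Normalizing constant: 0.35·0.0302717 + 0.26·0.0583678 + 0.39·0 = 0.0257707.
P(B | observation) = 0.0151756 / 0.0257707 = 0.58887.

0.589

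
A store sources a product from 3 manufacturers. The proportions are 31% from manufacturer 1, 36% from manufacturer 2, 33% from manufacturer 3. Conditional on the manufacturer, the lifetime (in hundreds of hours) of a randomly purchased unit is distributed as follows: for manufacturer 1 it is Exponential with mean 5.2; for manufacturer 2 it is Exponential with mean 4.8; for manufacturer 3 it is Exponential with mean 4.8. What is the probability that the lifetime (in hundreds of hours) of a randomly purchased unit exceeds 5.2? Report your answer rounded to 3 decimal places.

0.348

Conditional on each manufacturer, P(X > 5.2): 1: 0.367879; 2: 0.338465; 3: 0.338465.
By total probability, P(X > 5.2) = 0.31·0.367879 + 0.36·0.338465 + 0.33·0.338465 = 0.347584.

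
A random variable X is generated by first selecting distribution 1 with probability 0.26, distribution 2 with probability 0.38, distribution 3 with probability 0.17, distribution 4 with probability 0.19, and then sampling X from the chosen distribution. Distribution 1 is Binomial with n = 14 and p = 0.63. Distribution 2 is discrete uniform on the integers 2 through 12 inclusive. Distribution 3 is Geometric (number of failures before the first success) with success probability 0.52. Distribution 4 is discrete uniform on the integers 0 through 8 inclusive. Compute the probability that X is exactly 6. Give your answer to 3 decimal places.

0.074

Conditional on each component, P(X = 6): 1: 0.0659496; 2: 0.0909091; 3: 0.00635991; 4: 0.111111.
By total probability, P(X = 6) = 0.26·0.0659496 + 0.38·0.0909091 + 0.17·0.00635991 + 0.19·0.111111 = 0.0738847.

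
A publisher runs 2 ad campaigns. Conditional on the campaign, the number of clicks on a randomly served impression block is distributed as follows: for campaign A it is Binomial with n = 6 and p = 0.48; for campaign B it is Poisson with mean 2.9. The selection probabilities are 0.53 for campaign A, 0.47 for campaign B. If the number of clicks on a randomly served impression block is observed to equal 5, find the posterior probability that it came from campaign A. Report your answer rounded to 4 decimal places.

Likelihoods P(X=5 | ·): A: 0.0794988; B: 0.0940491.
Posterior ∝ prior × likelihood. Numerator for A: 0.53·0.0794988 = 0.0421344.
Normalizing constant: 0.53·0.0794988 + 0.47·0.0940491 = 0.0863375.
P(A | observation) = 0.0421344 / 0.0863375 = 0.48802.

0.4880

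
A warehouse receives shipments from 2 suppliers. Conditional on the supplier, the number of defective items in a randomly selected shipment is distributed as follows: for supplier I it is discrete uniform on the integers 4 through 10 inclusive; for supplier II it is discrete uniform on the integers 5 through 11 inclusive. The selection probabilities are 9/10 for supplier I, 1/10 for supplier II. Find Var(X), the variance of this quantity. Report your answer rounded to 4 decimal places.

Per component, I: μ=7, E[X²]=53; II: μ=8, E[X²]=68.
E[X] = 0.9·7 + 0.1·8 = 7.1.
E[X²] = 0.9·53 + 0.1·68 = 54.5.
Var(X) = E[X²] − (E[X])² = 54.5 − 50.41 = 4.09.

4.0900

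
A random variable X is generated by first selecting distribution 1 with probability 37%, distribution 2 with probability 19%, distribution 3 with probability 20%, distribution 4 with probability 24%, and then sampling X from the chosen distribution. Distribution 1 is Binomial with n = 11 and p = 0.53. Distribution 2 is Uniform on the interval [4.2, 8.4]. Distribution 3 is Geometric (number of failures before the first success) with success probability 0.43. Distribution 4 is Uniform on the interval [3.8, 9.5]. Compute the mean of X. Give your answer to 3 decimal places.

Component means — 1: 5.83; 2: 6.3; 3: 1.32558; 4: 6.65.
E[X] = 0.37·5.83 + 0.19·6.3 + 0.2·1.32558 + 0.24·6.65 = 5.21522.

5.215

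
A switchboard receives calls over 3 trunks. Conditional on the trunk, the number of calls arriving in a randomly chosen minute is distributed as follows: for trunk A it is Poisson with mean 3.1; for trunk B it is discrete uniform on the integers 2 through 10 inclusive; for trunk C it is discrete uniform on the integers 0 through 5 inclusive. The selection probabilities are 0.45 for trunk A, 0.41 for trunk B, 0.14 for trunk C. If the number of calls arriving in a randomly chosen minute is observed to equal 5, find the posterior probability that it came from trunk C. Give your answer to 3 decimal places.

Likelihoods P(X=5 | ·): A: 0.107477; B: 0.111111; C: 0.166667.
Posterior ∝ prior × likelihood. Numerator for C: 0.14·0.166667 = 0.0233333.
Normalizing constant: 0.45·0.107477 + 0.41·0.111111 + 0.14·0.166667 = 0.117253.
P(C | observation) = 0.0233333 / 0.117253 = 0.198999.

0.199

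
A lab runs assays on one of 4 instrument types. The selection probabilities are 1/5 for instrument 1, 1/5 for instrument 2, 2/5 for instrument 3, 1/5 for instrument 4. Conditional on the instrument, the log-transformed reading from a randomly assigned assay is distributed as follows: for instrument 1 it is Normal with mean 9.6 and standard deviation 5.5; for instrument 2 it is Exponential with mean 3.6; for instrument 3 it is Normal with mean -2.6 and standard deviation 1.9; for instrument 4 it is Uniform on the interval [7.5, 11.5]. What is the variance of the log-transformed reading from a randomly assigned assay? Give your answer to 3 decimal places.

Per component, 1: μ=9.6, E[X²]=122.41; 2: μ=3.6, E[X²]=25.92; 3: μ=-2.6, E[X²]=10.37; 4: μ=9.5, E[X²]=91.5833.
E[X] = 0.2·9.6 + 0.2·3.6 + 0.4·-2.6 + 0.2·9.5 = 3.5.
E[X²] = 0.2·122.41 + 0.2·25.92 + 0.4·10.37 + 0.2·91.5833 = 52.1307.
Var(X) = E[X²] − (E[X])² = 52.1307 − 12.25 = 39.8807.

39.881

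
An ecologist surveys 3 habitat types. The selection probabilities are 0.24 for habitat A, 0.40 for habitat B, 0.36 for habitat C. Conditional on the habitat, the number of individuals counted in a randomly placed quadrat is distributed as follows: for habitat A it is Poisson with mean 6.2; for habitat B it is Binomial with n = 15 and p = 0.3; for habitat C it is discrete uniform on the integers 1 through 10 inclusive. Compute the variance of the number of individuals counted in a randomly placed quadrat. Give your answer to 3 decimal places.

6.182

Per component, A: μ=6.2, E[X²]=44.64; B: μ=4.5, E[X²]=23.4; C: μ=5.5, E[X²]=38.5.
E[X] = 0.24·6.2 + 0.4·4.5 + 0.36·5.5 = 5.268.
E[X²] = 0.24·44.64 + 0.4·23.4 + 0.36·38.5 = 33.9336.
Var(X) = E[X²] − (E[X])² = 33.9336 − 27.7518 = 6.18178.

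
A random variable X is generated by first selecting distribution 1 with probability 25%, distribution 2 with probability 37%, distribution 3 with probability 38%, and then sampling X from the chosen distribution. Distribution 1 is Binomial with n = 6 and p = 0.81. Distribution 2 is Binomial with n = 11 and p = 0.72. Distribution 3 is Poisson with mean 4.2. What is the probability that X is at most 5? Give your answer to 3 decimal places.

Conditional on each component, P(X ≤ 5): 1: 0.71757; 2: 0.0576964; 3: 0.753143.
By total probability, P(X ≤ 5) = 0.25·0.71757 + 0.37·0.0576964 + 0.38·0.753143 = 0.486935.

0.487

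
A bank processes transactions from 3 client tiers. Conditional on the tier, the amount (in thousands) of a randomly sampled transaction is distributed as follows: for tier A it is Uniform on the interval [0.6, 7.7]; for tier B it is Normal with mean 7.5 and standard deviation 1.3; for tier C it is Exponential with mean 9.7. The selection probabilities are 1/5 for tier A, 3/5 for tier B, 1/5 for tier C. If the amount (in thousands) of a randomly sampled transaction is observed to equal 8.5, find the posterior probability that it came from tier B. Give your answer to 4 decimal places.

Likelihoods f(8.5 | ·): A: 0; B: 0.228285; C: 0.0429201.
Posterior ∝ prior × likelihood. Numerator for B: 0.6·0.228285 = 0.136971.
Normalizing constant: 0.2·0 + 0.6·0.228285 + 0.2·0.0429201 = 0.145555.
P(B | observation) = 0.136971 / 0.145555 = 0.941026.

0.9410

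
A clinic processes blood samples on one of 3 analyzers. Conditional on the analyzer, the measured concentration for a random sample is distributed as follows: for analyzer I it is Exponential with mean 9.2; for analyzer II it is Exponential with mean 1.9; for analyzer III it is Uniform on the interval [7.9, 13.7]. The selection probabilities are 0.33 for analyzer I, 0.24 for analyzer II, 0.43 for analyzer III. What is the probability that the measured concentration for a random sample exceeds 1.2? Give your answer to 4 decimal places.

Conditional on each analyzer, P(X > 1.2): I: 0.877714; II: 0.531752; III: 1.
By total probability, P(X > 1.2) = 0.33·0.877714 + 0.24·0.531752 + 0.43·1 = 0.847266.

0.8473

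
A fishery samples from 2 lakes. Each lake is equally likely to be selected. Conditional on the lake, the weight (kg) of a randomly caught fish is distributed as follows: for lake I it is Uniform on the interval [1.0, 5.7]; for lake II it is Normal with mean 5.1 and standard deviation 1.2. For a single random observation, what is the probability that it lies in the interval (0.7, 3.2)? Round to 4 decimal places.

0.2623

Conditional on each lake, P(0.7 < X < 3.2): I: 0.468085; II: 0.0565499.
By total probability, P(0.7 < X < 3.2) = 0.5·0.468085 + 0.5·0.0565499 = 0.262317.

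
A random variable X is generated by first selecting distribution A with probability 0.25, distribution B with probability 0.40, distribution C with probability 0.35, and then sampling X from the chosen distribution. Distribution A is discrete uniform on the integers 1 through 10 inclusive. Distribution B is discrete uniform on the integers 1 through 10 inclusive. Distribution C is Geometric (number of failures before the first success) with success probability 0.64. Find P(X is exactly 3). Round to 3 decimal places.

0.075

Conditional on each component, P(X = 3): A: 0.1; B: 0.1; C: 0.0298598.
By total probability, P(X = 3) = 0.25·0.1 + 0.4·0.1 + 0.35·0.0298598 = 0.0754509.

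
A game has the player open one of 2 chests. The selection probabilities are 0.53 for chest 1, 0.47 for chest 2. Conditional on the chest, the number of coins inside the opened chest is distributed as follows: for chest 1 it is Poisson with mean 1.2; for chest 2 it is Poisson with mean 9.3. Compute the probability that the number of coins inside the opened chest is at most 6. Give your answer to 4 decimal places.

0.6148

Conditional on each chest, P(X ≤ 6): 1: 0.999749; 2: 0.180803.
By total probability, P(X ≤ 6) = 0.53·0.999749 + 0.47·0.180803 = 0.614844.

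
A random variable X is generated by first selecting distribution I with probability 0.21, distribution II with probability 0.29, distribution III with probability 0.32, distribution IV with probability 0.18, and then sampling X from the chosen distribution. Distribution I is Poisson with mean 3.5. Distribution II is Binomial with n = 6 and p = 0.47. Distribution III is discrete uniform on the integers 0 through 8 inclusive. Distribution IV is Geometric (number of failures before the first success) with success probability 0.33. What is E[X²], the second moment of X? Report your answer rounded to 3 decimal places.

15.150

For each component E[X²] = Var + (mean)², giving I: 15.75; II: 9.447; III: 22.6667; IV: 10.2746.
Overall E[X²] = 0.21·15.75 + 0.29·9.447 + 0.32·22.6667 + 0.18·10.2746 = 15.1499.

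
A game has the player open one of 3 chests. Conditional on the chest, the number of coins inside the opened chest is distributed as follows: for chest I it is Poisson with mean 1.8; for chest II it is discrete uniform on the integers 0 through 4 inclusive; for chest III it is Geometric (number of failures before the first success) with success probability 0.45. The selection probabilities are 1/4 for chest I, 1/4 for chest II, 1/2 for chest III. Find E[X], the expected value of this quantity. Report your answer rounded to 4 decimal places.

Component means — I: 1.8; II: 2; III: 1.22222.
E[X] = 0.25·1.8 + 0.25·2 + 0.5·1.22222 = 1.56111.

1.5611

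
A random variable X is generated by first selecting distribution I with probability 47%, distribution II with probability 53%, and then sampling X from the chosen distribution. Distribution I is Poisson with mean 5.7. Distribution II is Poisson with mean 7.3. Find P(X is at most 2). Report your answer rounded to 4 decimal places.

0.0486

Conditional on each component, P(X ≤ 2): I: 0.0767732; II: 0.0236067.
By total probability, P(X ≤ 2) = 0.47·0.0767732 + 0.53·0.0236067 = 0.0485949.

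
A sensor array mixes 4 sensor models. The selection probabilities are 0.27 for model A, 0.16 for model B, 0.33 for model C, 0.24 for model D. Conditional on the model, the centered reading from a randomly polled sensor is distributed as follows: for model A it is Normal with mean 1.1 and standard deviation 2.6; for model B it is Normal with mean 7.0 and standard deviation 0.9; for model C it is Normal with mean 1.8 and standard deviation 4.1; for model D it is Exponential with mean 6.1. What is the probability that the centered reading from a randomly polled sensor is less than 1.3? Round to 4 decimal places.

0.3383

Conditional on each model, P(X < 1.3): A: 0.530658; B: 1.1996e-10; C: 0.451469; D: 0.191937.
By total probability, P(X < 1.3) = 0.27·0.530658 + 0.16·1.1996e-10 + 0.33·0.451469 + 0.24·0.191937 = 0.338327.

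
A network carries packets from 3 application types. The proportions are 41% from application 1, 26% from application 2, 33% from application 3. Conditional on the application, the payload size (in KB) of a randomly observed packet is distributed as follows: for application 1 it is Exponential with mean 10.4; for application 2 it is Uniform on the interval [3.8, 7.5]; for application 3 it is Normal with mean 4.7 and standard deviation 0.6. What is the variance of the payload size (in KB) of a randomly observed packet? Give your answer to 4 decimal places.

51.6395

Per component, 1: μ=10.4, E[X²]=216.32; 2: μ=5.65, E[X²]=33.0633; 3: μ=4.7, E[X²]=22.45.
E[X] = 0.41·10.4 + 0.26·5.65 + 0.33·4.7 = 7.284.
E[X²] = 0.41·216.32 + 0.26·33.0633 + 0.33·22.45 = 104.696.
Var(X) = E[X²] − (E[X])² = 104.696 − 53.0567 = 51.6395.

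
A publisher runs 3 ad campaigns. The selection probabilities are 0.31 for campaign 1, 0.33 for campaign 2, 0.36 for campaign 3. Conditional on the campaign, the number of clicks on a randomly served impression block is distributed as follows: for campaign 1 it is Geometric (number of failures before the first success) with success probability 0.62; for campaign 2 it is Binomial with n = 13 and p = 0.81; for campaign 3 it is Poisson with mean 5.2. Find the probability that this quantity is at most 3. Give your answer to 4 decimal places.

0.3892

Conditional on each campaign, P(X ≤ 3): 1: 0.979149; 2: 9.93861e-06; 3: 0.238065.
By total probability, P(X ≤ 3) = 0.31·0.979149 + 0.33·9.93861e-06 + 0.36·0.238065 = 0.389243.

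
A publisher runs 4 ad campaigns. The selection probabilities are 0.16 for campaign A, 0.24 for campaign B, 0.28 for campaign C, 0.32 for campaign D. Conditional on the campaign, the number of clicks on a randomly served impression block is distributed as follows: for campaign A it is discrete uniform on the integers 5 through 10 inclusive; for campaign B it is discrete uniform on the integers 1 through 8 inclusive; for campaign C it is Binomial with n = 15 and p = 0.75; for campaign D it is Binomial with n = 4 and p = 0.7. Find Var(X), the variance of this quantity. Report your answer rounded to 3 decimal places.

Per component, A: μ=7.5, E[X²]=59.1667; B: μ=4.5, E[X²]=25.5; C: μ=11.25, E[X²]=129.375; D: μ=2.8, E[X²]=8.68.
E[X] = 0.16·7.5 + 0.24·4.5 + 0.28·11.25 + 0.32·2.8 = 6.326.
E[X²] = 0.16·59.1667 + 0.24·25.5 + 0.28·129.375 + 0.32·8.68 = 54.5893.
Var(X) = E[X²] − (E[X])² = 54.5893 − 40.0183 = 14.571.

14.571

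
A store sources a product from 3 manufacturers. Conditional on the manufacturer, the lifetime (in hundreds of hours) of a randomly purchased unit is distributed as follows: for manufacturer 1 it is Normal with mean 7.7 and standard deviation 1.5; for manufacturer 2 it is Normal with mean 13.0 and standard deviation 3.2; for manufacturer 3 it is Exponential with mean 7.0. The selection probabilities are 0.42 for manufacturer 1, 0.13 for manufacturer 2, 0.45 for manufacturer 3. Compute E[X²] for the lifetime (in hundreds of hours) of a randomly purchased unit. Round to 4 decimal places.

93.2480

For each component E[X²] = Var + (mean)², giving 1: 61.54; 2: 179.24; 3: 98.
Overall E[X²] = 0.42·61.54 + 0.13·179.24 + 0.45·98 = 93.248.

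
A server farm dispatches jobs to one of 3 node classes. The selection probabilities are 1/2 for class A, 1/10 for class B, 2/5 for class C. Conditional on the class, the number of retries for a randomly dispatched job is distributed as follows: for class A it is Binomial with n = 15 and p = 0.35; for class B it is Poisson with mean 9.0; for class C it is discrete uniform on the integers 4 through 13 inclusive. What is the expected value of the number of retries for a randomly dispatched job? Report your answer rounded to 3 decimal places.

6.925

Component means — A: 5.25; B: 9; C: 8.5.
E[X] = 0.5·5.25 + 0.1·9 + 0.4·8.5 = 6.925.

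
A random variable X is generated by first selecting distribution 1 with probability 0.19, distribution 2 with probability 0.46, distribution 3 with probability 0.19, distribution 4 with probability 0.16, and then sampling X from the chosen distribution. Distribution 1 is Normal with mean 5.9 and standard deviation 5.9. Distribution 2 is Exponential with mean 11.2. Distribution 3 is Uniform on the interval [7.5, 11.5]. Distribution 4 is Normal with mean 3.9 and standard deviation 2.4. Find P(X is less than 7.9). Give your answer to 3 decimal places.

0.524

Conditional on each component, P(X < 7.9): 1: 0.632689; 2: 0.506068; 3: 0.1; 4: 0.95221.
By total probability, P(X < 7.9) = 0.19·0.632689 + 0.46·0.506068 + 0.19·0.1 + 0.16·0.95221 = 0.524356.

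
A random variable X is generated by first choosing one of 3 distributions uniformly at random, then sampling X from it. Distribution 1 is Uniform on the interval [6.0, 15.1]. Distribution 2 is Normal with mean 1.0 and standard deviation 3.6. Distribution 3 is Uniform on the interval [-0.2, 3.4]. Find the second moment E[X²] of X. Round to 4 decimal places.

For each component E[X²] = Var + (mean)², giving 1: 118.203; 2: 13.96; 3: 3.64.
Overall E[X²] = 0.333333·118.203 + 0.333333·13.96 + 0.333333·3.64 = 45.2678.

45.2678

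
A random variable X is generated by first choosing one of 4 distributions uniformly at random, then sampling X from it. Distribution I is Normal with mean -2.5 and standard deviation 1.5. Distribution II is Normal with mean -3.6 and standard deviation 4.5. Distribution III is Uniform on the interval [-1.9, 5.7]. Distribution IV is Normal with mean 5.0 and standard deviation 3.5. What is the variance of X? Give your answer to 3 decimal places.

21.806

Per component, I: μ=-2.5, E[X²]=8.5; II: μ=-3.6, E[X²]=33.21; III: μ=1.9, E[X²]=8.42333; IV: μ=5, E[X²]=37.25.
E[X] = 0.25·-2.5 + 0.25·-3.6 + 0.25·1.9 + 0.25·5 = 0.2.
E[X²] = 0.25·8.5 + 0.25·33.21 + 0.25·8.42333 + 0.25·37.25 = 21.8458.
Var(X) = E[X²] − (E[X])² = 21.8458 − 0.04 = 21.8058.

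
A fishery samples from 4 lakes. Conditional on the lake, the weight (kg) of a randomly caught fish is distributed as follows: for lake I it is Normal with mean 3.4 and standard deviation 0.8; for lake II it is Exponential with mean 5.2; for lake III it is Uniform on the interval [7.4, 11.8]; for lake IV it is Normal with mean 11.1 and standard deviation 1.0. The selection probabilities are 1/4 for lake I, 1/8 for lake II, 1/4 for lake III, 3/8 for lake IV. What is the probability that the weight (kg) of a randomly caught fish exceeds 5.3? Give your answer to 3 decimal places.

0.672

Conditional on each lake, P(X > 5.3): I: 0.00877448; II: 0.360872; III: 1; IV: 1.
By total probability, P(X > 5.3) = 0.25·0.00877448 + 0.125·0.360872 + 0.25·1 + 0.375·1 = 0.672303.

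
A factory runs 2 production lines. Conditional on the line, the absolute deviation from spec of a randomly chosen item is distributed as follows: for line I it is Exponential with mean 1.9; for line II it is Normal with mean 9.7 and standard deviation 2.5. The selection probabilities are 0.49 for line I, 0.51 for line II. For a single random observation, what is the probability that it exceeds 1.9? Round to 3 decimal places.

0.690

Conditional on each line, P(X > 1.9): I: 0.367879; II: 0.999096.
By total probability, P(X > 1.9) = 0.49·0.367879 + 0.51·0.999096 = 0.6898.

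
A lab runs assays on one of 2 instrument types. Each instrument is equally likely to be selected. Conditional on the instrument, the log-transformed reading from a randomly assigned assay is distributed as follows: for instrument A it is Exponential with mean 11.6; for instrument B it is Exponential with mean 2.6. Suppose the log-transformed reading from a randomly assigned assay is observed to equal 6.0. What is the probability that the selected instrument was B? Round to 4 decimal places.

Likelihoods f(6.0 | ·): A: 0.0513934; B: 0.0382656.
Posterior ∝ prior × likelihood. Numerator for B: 0.5·0.0382656 = 0.0191328.
Normalizing constant: 0.5·0.0513934 + 0.5·0.0382656 = 0.0448295.
P(B | observation) = 0.0191328 / 0.0448295 = 0.426791.

0.4268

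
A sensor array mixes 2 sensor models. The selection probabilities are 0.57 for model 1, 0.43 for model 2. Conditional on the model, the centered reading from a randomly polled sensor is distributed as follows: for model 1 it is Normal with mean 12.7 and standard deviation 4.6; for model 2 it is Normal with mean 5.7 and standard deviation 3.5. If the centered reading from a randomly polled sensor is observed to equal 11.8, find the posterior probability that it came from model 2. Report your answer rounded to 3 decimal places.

0.181

Likelihoods f(11.8 | ·): 1: 0.0850824; 2: 0.0249601.
Posterior ∝ prior × likelihood. Numerator for 2: 0.43·0.0249601 = 0.0107328.
Normalizing constant: 0.57·0.0850824 + 0.43·0.0249601 = 0.0592298.
P(2 | observation) = 0.0107328 / 0.0592298 = 0.181207.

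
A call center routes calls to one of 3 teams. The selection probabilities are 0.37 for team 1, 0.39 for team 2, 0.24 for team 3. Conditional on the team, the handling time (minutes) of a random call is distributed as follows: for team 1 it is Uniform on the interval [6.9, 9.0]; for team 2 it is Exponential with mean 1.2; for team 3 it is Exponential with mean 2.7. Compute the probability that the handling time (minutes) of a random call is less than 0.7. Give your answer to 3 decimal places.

0.227

Conditional on each team, P(X < 0.7): 1: 0; 2: 0.441965; 3: 0.228377.
By total probability, P(X < 0.7) = 0.37·0 + 0.39·0.441965 + 0.24·0.228377 = 0.227177.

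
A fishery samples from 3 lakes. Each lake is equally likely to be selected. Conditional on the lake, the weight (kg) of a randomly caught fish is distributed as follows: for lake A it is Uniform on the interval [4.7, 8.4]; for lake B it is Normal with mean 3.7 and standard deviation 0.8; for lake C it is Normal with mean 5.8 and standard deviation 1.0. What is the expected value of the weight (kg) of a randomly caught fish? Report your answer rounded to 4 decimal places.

Component means — A: 6.55; B: 3.7; C: 5.8.
E[X] = 0.333333·6.55 + 0.333333·3.7 + 0.333333·5.8 = 5.35.

5.3500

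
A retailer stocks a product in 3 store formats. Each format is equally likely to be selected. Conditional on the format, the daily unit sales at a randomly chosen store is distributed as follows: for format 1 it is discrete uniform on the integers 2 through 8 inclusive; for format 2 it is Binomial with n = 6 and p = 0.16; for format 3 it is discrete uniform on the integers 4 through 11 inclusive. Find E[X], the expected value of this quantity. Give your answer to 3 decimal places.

4.487

Component means — 1: 5; 2: 0.96; 3: 7.5.
E[X] = 0.333333·5 + 0.333333·0.96 + 0.333333·7.5 = 4.48667.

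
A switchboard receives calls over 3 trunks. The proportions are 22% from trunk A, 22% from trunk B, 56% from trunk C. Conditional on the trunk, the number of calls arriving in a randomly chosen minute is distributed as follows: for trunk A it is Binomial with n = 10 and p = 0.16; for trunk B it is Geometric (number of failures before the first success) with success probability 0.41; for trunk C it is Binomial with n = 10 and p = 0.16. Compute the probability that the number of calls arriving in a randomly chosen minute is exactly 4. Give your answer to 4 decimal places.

Conditional on each trunk, P(X = 4): A: 0.0483476; B: 0.0496812; C: 0.0483476.
By total probability, P(X = 4) = 0.22·0.0483476 + 0.22·0.0496812 + 0.56·0.0483476 = 0.048641.

0.0486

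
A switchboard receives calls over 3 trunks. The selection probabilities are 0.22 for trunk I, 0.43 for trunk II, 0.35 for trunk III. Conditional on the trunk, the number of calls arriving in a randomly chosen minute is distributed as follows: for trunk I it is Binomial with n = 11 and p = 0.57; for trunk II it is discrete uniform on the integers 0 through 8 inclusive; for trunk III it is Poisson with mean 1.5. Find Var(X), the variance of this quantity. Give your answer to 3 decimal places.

7.165

Per component, I: μ=6.27, E[X²]=42.009; II: μ=4, E[X²]=22.6667; III: μ=1.5, E[X²]=3.75.
E[X] = 0.22·6.27 + 0.43·4 + 0.35·1.5 = 3.6244.
E[X²] = 0.22·42.009 + 0.43·22.6667 + 0.35·3.75 = 20.3011.
Var(X) = E[X²] − (E[X])² = 20.3011 − 13.1363 = 7.16487.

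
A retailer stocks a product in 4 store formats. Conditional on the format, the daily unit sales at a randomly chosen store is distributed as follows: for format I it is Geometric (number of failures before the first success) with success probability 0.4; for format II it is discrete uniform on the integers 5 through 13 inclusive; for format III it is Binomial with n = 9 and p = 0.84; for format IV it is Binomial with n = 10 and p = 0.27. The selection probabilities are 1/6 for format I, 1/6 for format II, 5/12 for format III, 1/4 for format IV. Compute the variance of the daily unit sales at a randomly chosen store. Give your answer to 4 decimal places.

Per component, I: μ=1.5, E[X²]=6; II: μ=9, E[X²]=87.6667; III: μ=7.56, E[X²]=58.3632; IV: μ=2.7, E[X²]=9.261.
E[X] = 0.166667·1.5 + 0.166667·9 + 0.416667·7.56 + 0.25·2.7 = 5.575.
E[X²] = 0.166667·6 + 0.166667·87.6667 + 0.416667·58.3632 + 0.25·9.261 = 42.2444.
Var(X) = E[X²] − (E[X])² = 42.2444 − 31.0806 = 11.1637.

11.1637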